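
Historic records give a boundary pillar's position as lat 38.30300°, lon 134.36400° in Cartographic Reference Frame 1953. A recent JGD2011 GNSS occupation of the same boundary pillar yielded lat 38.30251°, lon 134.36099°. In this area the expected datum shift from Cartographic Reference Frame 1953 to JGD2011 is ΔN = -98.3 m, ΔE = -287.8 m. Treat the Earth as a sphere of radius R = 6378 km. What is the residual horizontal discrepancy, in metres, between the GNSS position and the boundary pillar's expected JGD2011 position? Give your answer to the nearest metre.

Observed coordinate differences: Δφ = -0.00049°, Δλ = -0.00301°.
Converting to metres (1° lat = 111317 m, cos φ = 0.784744): observed ΔN = -54.5 m, observed ΔE = -262.9 m.
Subtracting the expected shift leaves a residual of -54.5 − (-98.3) = 43.8 m north and -262.9 − (-287.8) = 24.9 m east.
Residual distance = √(43.8² + 24.9²) = 50.3 m.

50 m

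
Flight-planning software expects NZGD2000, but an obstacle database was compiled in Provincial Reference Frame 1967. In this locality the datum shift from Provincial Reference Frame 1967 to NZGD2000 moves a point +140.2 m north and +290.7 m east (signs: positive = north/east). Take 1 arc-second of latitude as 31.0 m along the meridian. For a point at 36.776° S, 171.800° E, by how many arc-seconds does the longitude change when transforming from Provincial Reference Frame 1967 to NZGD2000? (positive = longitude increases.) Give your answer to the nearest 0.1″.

At latitude -36.776°, cos φ = 0.800982.
1″ of longitude at this latitude = 31.00 × cos φ = 24.8304 m, so Δλ = 290.7 / 24.8304 = 11.707″.

Δλ = 11.7″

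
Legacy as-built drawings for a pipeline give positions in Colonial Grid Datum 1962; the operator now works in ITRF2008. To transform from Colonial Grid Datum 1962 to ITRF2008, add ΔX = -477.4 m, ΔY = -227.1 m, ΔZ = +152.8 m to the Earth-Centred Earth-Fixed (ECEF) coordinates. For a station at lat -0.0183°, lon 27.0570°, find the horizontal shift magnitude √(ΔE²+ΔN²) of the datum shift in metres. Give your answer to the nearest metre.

153 m

The local east axis at (φ, λ) is (−sin λ, cos λ, 0), so ΔE = −sin(27.0570°)·(-477.4) + cos(27.0570°)·(-227.1) = 14.91 m.
The local north axis is (−sin φ cos λ, −sin φ sin λ, cos φ), giving ΔN = -0.136 − 0.033 + 152.800 = 152.63 m.
Horizontal magnitude = √(ΔE² + ΔN²) = √(14.91² + 152.63²) = 153.36 m.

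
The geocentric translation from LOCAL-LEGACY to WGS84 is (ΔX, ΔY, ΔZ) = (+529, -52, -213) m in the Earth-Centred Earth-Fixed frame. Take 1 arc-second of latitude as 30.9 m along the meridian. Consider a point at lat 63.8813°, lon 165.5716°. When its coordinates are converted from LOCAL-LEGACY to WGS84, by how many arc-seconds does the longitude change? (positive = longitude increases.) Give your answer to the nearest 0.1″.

sin φ = 0.897884, cos φ = 0.440232, sin λ = 0.249170, cos λ = -0.968460.
East component: ΔE = −sin λ·ΔX + cos λ·ΔY = −(0.249170)(529) + (-0.968460)(-52) = -81.45 m.
1° of latitude spans 3600 × 30.90 = 111240 m; at latitude φ, 1° of longitude spans that × cos φ = 48971.4 m, so Δλ = -81.45 / 48971.4 × 3600 = -5.988″.

Δλ = -6.0″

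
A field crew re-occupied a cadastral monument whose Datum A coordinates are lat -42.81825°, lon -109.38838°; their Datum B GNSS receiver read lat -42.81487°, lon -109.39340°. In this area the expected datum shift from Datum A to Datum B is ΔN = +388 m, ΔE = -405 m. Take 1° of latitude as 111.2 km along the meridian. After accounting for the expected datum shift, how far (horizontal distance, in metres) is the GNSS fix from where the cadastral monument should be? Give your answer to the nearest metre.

13 m

Observed coordinate differences: Δφ = +0.00338°, Δλ = -0.00502°.
Converting to metres (1° lat = 111200 m, cos φ = 0.733513): observed ΔN = 375.9 m, observed ΔE = -409.5 m.
Subtracting the expected shift leaves a residual of 375.9 − (388) = -12.1 m north and -409.5 − (-405) = -4.5 m east.
Residual distance = √((-12.1)² + (-4.5)²) = 12.9 m.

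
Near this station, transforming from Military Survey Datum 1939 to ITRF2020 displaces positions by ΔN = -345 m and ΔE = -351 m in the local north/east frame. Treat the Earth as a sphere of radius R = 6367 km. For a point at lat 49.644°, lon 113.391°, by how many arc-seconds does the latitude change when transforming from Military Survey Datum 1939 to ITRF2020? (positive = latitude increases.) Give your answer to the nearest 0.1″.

On a sphere of radius R, 1 rad of latitude = R, so Δφ = ΔN / R = -345.0 / 6367000 = -5.4186e-05 rad = -11.177″.

Δφ = -11.2″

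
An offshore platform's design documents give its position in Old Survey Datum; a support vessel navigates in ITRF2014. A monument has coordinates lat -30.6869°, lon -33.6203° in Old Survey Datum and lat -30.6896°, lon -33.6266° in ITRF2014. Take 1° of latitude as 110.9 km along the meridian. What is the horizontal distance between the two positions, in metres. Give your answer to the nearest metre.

Δφ = -30.6896° − -30.6869° = -0.0027°; Δλ = -33.6266° − -33.6203° = -0.0063°.
ΔN = Δφ × 110900 = -299.4 m; ΔE = Δλ × 110900 × cos(-30.6869°) = -0.0063 × 110900 × 0.859969 = -600.8 m.
Distance = √(ΔE² + ΔN²) = √((-600.8)² + (-299.4)²) = 671.3 m.

671 m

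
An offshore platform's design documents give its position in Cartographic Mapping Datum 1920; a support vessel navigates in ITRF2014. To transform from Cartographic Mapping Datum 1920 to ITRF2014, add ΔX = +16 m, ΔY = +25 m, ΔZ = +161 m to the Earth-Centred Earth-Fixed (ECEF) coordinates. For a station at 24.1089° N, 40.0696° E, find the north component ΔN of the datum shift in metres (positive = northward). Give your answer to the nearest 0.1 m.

ΔN = 135.4 m

At φ = 24.1089°, λ = 40.0696°: sin φ = 0.408472, cos φ = 0.912771, sin λ = 0.643718, cos λ = 0.765263.
ΔN = −sin φ cos λ·ΔX − sin φ sin λ·ΔY + cos φ·ΔZ = −(0.408472)(0.765263)(16) − (0.408472)(0.643718)(25) + (0.912771)(161) = 135.38 m.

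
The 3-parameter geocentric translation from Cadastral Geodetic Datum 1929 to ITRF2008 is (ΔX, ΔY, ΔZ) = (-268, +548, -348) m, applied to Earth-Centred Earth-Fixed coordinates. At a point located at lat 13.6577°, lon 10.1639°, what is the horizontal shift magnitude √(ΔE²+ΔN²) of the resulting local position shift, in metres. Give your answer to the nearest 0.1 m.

The local east axis at (φ, λ) is (−sin λ, cos λ, 0), so ΔE = −sin(10.1639°)·(-268) + cos(10.1639°)·548 = 586.69 m.
The local north axis is (−sin φ cos λ, −sin φ sin λ, cos φ), giving ΔN = 62.287 − 22.833 − 338.160 = -298.71 m.
Horizontal magnitude = √(ΔE² + ΔN²) = √(586.69² + (-298.71)²) = 658.36 m.

658.4 m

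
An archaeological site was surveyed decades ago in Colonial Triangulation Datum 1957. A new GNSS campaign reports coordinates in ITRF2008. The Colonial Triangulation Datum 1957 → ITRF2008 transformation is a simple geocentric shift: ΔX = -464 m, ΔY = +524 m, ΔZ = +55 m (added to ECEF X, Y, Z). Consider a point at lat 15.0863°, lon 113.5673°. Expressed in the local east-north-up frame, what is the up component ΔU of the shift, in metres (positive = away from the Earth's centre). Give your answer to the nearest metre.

ΔU = 657 m

At φ = 15.0863°, λ = 113.5673°: sin φ = 0.260274, cos φ = 0.965535, sin λ = 0.916591, cos λ = -0.399826.
ΔU = cos φ cos λ·ΔX + cos φ sin λ·ΔY + sin φ·ΔZ = (0.965535)(-0.399826)(-464) + (0.965535)(0.916591)(524) + (0.260274)(55) = 657.18 m.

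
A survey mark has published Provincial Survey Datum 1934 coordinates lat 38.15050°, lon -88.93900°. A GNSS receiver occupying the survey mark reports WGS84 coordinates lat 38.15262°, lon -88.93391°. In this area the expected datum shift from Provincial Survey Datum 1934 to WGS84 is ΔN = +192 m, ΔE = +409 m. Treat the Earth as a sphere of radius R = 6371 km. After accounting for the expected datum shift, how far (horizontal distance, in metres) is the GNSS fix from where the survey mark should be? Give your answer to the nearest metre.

Observed coordinate differences: Δφ = +0.00212°, Δλ = +0.00509°.
Converting to metres (1° lat = 111195 m, cos φ = 0.786391): observed ΔN = 235.7 m, observed ΔE = 445.1 m.
Subtracting the expected shift leaves a residual of 235.7 − (192) = 43.7 m north and 445.1 − (409) = 36.1 m east.
Residual distance = √(43.7² + 36.1²) = 56.7 m.

57 m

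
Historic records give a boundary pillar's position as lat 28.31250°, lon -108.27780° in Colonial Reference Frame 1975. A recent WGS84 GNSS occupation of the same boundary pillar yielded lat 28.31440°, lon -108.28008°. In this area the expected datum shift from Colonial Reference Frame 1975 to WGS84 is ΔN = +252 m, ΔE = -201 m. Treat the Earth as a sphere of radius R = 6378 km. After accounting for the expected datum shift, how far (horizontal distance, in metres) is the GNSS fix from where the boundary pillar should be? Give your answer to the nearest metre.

Observed coordinate differences: Δφ = +0.00190°, Δλ = -0.00228°.
Converting to metres (1° lat = 111317 m, cos φ = 0.880374): observed ΔN = 211.5 m, observed ΔE = -223.4 m.
Subtracting the expected shift leaves a residual of 211.5 − (252) = -40.5 m north and -223.4 − (-201) = -22.4 m east.
Residual distance = √((-40.5)² + (-22.4)²) = 46.3 m.

46 m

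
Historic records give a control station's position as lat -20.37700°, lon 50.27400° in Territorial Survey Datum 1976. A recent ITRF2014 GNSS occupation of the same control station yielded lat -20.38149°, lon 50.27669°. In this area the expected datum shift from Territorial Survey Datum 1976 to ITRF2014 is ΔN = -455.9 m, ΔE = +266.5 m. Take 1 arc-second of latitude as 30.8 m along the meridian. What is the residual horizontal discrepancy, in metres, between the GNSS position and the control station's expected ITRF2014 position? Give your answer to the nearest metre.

Observed coordinate differences: Δφ = -0.00449°, Δλ = +0.00269°.
Converting to metres (1° lat = 110880 m, cos φ = 0.937422): observed ΔN = -497.9 m, observed ΔE = 279.6 m.
Subtracting the expected shift leaves a residual of -497.9 − (-455.9) = -42.0 m north and 279.6 − (266.5) = 13.1 m east.
Residual distance = √((-42.0)² + 13.1²) = 43.9 m.

44 m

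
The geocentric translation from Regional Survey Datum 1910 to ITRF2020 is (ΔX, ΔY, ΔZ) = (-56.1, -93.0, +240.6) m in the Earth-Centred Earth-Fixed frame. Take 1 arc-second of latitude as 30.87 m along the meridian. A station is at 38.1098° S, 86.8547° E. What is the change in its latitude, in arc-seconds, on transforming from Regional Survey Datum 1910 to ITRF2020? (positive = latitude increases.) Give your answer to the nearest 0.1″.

Δφ = 4.2″

sin φ = -0.617170, cos φ = 0.786829, sin λ = 0.998494, cos λ = 0.054868.
North component: ΔN = −sin φ cos λ·ΔX − sin φ sin λ·ΔY + cos φ·ΔZ = −(-0.617170)(0.054868)(-56.1) − (-0.617170)(0.998494)(-93.0) + (0.786829)(240.6) = 130.10 m.
1° of latitude spans 3600 × 30.87 = 111132 m, so Δφ = 130.10 / 111132 × 3600 = 4.214″.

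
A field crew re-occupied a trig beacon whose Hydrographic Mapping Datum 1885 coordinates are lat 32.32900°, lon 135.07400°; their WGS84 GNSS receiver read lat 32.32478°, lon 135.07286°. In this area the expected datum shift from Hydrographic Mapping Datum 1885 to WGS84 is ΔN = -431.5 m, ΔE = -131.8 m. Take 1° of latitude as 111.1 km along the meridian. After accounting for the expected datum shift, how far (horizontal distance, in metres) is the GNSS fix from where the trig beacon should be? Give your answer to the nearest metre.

Observed coordinate differences: Δφ = -0.00422°, Δλ = -0.00114°.
Converting to metres (1° lat = 111100 m, cos φ = 0.844991): observed ΔN = -468.8 m, observed ΔE = -107.0 m.
Subtracting the expected shift leaves a residual of -468.8 − (-431.5) = -37.3 m north and -107.0 − (-131.8) = 24.8 m east.
Residual distance = √((-37.3)² + 24.8²) = 44.8 m.

45 m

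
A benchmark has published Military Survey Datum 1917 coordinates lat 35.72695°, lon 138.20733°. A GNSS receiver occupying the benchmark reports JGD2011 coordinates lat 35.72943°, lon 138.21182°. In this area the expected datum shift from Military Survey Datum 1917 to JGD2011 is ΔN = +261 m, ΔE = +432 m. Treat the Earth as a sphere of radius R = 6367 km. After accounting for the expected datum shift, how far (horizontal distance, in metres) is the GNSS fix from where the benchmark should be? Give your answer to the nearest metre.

Observed coordinate differences: Δφ = +0.00248°, Δλ = +0.00449°.
Converting to metres (1° lat = 111125 m, cos φ = 0.811809): observed ΔN = 275.6 m, observed ΔE = 405.1 m.
Subtracting the expected shift leaves a residual of 275.6 − (261) = 14.6 m north and 405.1 − (432) = -26.9 m east.
Residual distance = √(14.6² + (-26.9)²) = 30.6 m.

31 m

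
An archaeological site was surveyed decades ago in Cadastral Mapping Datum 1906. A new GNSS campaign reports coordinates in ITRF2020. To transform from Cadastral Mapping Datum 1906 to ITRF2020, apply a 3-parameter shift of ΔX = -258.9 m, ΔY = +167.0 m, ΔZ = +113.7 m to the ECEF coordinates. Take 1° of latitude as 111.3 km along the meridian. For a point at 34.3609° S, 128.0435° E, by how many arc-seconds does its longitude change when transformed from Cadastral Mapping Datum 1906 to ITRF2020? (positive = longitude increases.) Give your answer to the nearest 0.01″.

Δλ = 3.96″

sin φ = -0.564404, cos φ = 0.825499, sin λ = 0.787543, cos λ = -0.616260.
East component: ΔE = −sin λ·ΔX + cos λ·ΔY = −(0.787543)(-258.9) + (-0.616260)(167.0) = 100.98 m.
1° of latitude spans 111300 m; at latitude φ, 1° of longitude spans that × cos φ = 91878.0 m, so Δλ = 100.98 / 91878.0 × 3600 = 3.957″.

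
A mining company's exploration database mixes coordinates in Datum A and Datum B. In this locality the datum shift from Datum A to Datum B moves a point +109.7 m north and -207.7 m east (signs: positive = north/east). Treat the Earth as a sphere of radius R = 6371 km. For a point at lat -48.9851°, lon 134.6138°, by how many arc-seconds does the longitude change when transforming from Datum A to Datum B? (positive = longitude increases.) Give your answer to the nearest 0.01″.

At latitude -48.9851°, cos φ = 0.656255.
One radian of longitude at latitude φ spans R cos φ, so Δλ = ΔE / (R cos φ) = -207.7 / (6371000 × 0.656255) = -4.9677e-05 rad = -10.247″.

Δλ = -10.25″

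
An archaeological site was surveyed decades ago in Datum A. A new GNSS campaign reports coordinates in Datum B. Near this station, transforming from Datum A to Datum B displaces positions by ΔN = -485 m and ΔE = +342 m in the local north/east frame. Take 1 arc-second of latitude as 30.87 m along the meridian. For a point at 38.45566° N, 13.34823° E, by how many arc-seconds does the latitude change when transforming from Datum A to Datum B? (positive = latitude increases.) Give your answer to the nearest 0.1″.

Δφ = -15.7″

1″ of latitude = 30.87 m, so Δφ = -485.0 / 30.87 = -15.711″.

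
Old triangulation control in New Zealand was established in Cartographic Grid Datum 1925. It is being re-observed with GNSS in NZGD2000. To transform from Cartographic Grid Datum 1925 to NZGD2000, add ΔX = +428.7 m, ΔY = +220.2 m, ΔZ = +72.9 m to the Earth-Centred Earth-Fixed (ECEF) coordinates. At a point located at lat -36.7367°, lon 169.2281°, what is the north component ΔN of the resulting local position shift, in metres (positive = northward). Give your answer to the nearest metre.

At φ = -36.7367°, λ = 169.2281°: sin φ = -0.598139, cos φ = 0.801393, sin λ = 0.186900, cos λ = -0.982379.
ΔN = −sin φ cos λ·ΔX − sin φ sin λ·ΔY + cos φ·ΔZ = −(-0.598139)(-0.982379)(428.7) − (-0.598139)(0.186900)(220.2) + (0.801393)(72.9) = -168.87 m.

ΔN = -169 m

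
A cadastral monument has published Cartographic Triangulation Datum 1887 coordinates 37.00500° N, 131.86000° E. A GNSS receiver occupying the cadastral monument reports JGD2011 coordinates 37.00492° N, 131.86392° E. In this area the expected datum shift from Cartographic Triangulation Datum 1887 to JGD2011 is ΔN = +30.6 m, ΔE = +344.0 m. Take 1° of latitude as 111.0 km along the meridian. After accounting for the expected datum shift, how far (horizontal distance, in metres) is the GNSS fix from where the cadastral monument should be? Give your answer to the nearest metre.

Observed coordinate differences: Δφ = -0.00008°, Δλ = +0.00392°.
Converting to metres (1° lat = 111000 m, cos φ = 0.798583): observed ΔN = -8.9 m, observed ΔE = 347.5 m.
Subtracting the expected shift leaves a residual of -8.9 − (30.6) = -39.5 m north and 347.5 − (344.0) = 3.5 m east.
Residual distance = √((-39.5)² + 3.5²) = 39.6 m.

40 m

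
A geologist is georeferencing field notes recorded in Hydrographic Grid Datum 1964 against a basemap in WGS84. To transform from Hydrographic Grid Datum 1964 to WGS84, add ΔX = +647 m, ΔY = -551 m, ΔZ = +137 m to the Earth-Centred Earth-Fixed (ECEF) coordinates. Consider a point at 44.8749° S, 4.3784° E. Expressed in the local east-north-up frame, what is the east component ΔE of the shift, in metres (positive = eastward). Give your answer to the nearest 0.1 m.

The local east axis at (φ, λ) is (−sin λ, cos λ, 0), so ΔE = −sin(4.3784°)·647 + cos(4.3784°)·(-551) = -598.79 m.

ΔE = -598.8 m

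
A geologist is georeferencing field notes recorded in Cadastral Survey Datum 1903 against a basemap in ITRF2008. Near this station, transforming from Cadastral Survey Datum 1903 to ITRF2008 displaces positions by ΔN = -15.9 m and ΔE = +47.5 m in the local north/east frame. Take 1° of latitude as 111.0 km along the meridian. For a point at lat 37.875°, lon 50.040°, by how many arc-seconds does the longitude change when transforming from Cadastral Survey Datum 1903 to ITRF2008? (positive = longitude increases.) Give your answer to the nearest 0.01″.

Δλ = 1.95″

At latitude 37.875°, cos φ = 0.789352.
1° of longitude at this latitude = 111.0 × cos φ = 87.62 km, so Δλ = 47.5 / 87618.1 = 0.0005421° = 1.952″.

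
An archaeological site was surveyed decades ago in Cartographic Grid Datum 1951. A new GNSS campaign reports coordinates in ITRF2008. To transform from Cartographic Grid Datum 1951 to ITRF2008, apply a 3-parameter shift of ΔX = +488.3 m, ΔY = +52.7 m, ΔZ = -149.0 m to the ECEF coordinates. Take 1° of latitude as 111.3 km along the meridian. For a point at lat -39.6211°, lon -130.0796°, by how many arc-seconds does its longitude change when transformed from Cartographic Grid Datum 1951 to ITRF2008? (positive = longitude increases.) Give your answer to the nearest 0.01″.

Δλ = 14.26″

sin φ = -0.637708, cos φ = 0.770278, sin λ = -0.765151, cos λ = -0.643851.
East component: ΔE = −sin λ·ΔX + cos λ·ΔY = −(-0.765151)(488.3) + (-0.643851)(52.7) = 339.69 m.
1° of latitude spans 111300 m; at latitude φ, 1° of longitude spans that × cos φ = 85732.0 m, so Δλ = 339.69 / 85732.0 × 3600 = 14.264″.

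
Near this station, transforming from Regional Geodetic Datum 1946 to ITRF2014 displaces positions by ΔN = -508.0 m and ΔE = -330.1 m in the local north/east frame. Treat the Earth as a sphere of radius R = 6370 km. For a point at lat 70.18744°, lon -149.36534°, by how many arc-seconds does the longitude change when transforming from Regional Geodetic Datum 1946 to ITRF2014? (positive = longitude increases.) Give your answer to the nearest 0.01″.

Δλ = -31.54″

At latitude 70.18744°, cos φ = 0.338944.
One radian of longitude at latitude φ spans R cos φ, so Δλ = ΔE / (R cos φ) = -330.1 / (6370000 × 0.338944) = -1.5289e-04 rad = -31.536″.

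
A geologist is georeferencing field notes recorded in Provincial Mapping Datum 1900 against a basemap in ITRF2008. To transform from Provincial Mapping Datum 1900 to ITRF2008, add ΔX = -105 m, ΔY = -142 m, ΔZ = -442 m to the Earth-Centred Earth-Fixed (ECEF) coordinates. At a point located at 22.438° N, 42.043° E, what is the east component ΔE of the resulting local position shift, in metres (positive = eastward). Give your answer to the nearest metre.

ΔE = -35 m

At φ = 22.438°, λ = 42.043°: sin φ = 0.381683, cos φ = 0.924293, sin λ = 0.669688, cos λ = 0.742642.
ΔE = −sin λ·ΔX + cos λ·ΔY = −(0.669688)·(-105) + (0.742642)·(-142) = -35.14 m.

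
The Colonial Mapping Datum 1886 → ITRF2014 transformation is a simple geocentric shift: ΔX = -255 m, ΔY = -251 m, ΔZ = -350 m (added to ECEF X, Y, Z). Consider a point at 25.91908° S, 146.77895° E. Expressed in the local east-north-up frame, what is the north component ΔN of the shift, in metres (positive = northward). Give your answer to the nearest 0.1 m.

The local north axis is (−sin φ cos λ, −sin φ sin λ, cos φ), giving ΔN = 93.244 − 60.108 − 314.794 = -281.66 m.

ΔN = -281.7 m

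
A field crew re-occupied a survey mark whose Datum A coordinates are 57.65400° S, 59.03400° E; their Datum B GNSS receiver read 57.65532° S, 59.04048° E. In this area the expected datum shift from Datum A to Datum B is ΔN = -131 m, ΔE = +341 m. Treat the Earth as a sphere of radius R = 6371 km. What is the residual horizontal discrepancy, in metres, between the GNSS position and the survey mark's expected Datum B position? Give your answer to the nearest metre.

47 m

Observed coordinate differences: Δφ = -0.00132°, Δλ = +0.00648°.
Converting to metres (1° lat = 111195 m, cos φ = 0.535031): observed ΔN = -146.8 m, observed ΔE = 385.5 m.
Subtracting the expected shift leaves a residual of -146.8 − (-131) = -15.8 m north and 385.5 − (341) = 44.5 m east.
Residual distance = √((-15.8)² + 44.5²) = 47.2 m.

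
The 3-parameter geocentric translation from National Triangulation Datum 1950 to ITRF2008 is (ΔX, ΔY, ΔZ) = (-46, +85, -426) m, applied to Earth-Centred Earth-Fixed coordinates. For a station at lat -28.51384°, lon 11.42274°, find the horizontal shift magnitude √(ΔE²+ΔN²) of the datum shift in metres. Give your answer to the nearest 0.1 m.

At φ = -28.51384°, λ = 11.42274°: sin φ = -0.477371, cos φ = 0.878702, sin λ = 0.198046, cos λ = 0.980193.
ΔE = −sin λ·ΔX + cos λ·ΔY = −(0.198046)·(-46) + (0.980193)·(85) = 92.43 m.
ΔN = −sin φ cos λ·ΔX − sin φ sin λ·ΔY + cos φ·ΔZ = −(-0.477371)(0.980193)(-46) − (-0.477371)(0.198046)(85) + (0.878702)(-426) = -387.82 m.
Horizontal magnitude = √(ΔE² + ΔN²) = √(92.43² + (-387.82)²) = 398.68 m.

398.7 m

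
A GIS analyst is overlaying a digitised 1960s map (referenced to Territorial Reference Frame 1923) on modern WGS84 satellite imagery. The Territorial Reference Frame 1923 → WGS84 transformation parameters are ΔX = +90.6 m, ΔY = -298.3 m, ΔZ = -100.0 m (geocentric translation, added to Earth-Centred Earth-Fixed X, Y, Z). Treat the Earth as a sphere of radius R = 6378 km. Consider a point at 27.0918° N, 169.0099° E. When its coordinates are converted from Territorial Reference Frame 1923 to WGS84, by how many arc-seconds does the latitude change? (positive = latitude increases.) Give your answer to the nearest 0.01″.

Δφ = -0.73″

sin φ = 0.455417, cos φ = 0.890278, sin λ = 0.190639, cos λ = -0.981660.
North component: ΔN = −sin φ cos λ·ΔX − sin φ sin λ·ΔY + cos φ·ΔZ = −(0.455417)(-0.981660)(90.6) − (0.455417)(0.190639)(-298.3) + (0.890278)(-100.0) = -22.63 m.
1° of latitude spans πR/180 = 111317 m, so Δφ = -22.63 / 111317 × 3600 = -0.732″.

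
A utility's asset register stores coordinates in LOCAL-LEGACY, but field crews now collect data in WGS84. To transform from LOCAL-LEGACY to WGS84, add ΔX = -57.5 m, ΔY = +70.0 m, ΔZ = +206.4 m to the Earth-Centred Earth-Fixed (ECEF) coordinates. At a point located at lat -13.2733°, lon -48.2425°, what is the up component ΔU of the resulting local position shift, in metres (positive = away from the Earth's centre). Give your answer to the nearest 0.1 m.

At φ = -13.2733°, λ = -48.2425°: sin φ = -0.229596, cos φ = 0.973286, sin λ = -0.745970, cos λ = 0.665979.
ΔU = cos φ cos λ·ΔX + cos φ sin λ·ΔY + sin φ·ΔZ = (0.973286)(0.665979)(-57.5) + (0.973286)(-0.745970)(70.0) + (-0.229596)(206.4) = -135.48 m.

ΔU = -135.5 m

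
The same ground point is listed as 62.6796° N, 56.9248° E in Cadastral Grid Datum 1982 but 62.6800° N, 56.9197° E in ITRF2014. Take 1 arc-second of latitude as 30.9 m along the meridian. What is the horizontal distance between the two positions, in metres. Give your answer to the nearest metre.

Δφ = 62.6800° − 62.6796° = +0.0004°; Δλ = 56.9197° − 56.9248° = -0.0051°.
1° of latitude = 3600 × 30.90 = 111240 m.
ΔN = Δφ × 111240 = 44.5 m; ΔE = Δλ × 111240 × cos(62.6796°) = -0.0051 × 111240 × 0.458966 = -260.4 m.
Distance = √(ΔE² + ΔN²) = √((-260.4)² + 44.5²) = 264.2 m.

264 m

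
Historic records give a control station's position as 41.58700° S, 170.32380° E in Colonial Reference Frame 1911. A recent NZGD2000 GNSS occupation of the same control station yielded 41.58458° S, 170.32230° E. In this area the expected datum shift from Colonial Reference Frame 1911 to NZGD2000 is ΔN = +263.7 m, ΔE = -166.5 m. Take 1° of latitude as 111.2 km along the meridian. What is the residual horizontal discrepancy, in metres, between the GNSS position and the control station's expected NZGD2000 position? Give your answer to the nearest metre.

Observed coordinate differences: Δφ = +0.00242°, Δλ = -0.00150°.
Converting to metres (1° lat = 111200 m, cos φ = 0.747949): observed ΔN = 269.1 m, observed ΔE = -124.8 m.
Subtracting the expected shift leaves a residual of 269.1 − (263.7) = 5.4 m north and -124.8 − (-166.5) = 41.7 m east.
Residual distance = √(5.4² + 41.7²) = 42.1 m.

42 m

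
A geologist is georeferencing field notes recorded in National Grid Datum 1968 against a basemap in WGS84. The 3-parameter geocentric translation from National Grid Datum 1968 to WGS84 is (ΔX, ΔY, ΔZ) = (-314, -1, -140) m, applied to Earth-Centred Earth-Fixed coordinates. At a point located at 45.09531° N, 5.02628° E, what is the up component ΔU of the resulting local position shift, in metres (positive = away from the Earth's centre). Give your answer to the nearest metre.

The local up (radial) axis is (cos φ cos λ, cos φ sin λ, sin φ), giving ΔU = -220.810 − 0.062 − 99.159 = -320.03 m.

ΔU = -320 m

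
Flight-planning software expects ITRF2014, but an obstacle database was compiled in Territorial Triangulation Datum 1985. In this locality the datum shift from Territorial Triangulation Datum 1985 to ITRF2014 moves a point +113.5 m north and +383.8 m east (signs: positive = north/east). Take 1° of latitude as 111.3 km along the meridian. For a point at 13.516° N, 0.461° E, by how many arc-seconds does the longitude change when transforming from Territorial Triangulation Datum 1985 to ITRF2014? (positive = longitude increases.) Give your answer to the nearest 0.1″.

At latitude 13.516°, cos φ = 0.972305.
1° of longitude at this latitude = 111.3 × cos φ = 108.22 km, so Δλ = 383.8 / 108217.5 = 0.0035466° = 12.768″.

Δλ = 12.8″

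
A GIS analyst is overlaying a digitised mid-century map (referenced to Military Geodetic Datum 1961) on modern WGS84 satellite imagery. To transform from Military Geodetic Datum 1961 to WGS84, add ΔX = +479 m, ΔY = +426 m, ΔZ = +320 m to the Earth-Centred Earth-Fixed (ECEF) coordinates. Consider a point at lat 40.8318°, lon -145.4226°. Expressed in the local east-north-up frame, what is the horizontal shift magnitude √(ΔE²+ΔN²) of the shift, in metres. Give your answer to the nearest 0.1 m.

At φ = 40.8318°, λ = -145.4226°: sin φ = 0.653841, cos φ = 0.756632, sin λ = -0.567519, cos λ = -0.823360.
ΔE = −sin λ·ΔX + cos λ·ΔY = −(-0.567519)·(479) + (-0.823360)·(426) = -78.91 m.
ΔN = −sin φ cos λ·ΔX − sin φ sin λ·ΔY + cos φ·ΔZ = −(0.653841)(-0.823360)(479) − (0.653841)(-0.567519)(426) + (0.756632)(320) = 658.06 m.
Horizontal magnitude = √(ΔE² + ΔN²) = √((-78.91)² + 658.06²) = 662.78 m.

662.8 m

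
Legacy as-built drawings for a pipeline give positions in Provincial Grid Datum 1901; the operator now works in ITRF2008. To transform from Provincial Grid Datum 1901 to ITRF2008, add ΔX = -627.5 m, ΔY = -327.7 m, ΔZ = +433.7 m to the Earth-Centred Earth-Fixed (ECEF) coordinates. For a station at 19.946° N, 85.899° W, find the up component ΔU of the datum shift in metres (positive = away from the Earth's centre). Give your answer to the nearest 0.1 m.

ΔU = 413.0 m

The local up (radial) axis is (cos φ cos λ, cos φ sin λ, sin φ), giving ΔU = -42.184 + 307.254 + 147.950 = 413.02 m.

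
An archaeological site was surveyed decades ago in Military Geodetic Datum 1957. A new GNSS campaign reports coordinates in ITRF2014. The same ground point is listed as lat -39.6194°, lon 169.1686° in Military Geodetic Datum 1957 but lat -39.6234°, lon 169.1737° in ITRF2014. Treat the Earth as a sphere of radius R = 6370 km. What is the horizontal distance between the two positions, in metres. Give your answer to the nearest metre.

Δφ = -39.6234° − -39.6194° = -0.0040°; Δλ = 169.1737° − 169.1686° = +0.0051°.
1° along a meridian = πR/180 = 111177 m.
ΔN = Δφ × 111177 = -444.7 m; ΔE = Δλ × 111177 × cos(-39.6194°) = +0.0051 × 111177 × 0.770297 = 436.8 m.
Distance = √(ΔE² + ΔN²) = √(436.8² + (-444.7)²) = 623.3 m.

623 m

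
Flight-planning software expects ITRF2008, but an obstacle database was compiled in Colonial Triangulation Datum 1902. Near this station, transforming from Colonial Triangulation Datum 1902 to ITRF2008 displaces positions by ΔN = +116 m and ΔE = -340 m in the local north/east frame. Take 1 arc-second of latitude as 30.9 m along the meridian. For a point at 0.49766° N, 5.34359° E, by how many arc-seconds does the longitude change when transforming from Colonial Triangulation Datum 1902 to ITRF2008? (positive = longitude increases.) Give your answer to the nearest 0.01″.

At latitude 0.49766°, cos φ = 0.999962.
1″ of longitude at this latitude = 30.90 × cos φ = 30.8988 m, so Δλ = -340.0 / 30.8988 = -11.004″.

Δλ = -11.00″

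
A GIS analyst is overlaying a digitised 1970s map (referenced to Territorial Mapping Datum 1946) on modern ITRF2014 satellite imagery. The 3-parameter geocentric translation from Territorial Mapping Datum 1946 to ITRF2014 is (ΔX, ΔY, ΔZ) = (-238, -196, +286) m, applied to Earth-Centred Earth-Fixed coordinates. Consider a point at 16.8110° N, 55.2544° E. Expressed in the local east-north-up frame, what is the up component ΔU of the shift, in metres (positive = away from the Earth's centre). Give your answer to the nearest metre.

The local up (radial) axis is (cos φ cos λ, cos φ sin λ, sin φ), giving ΔU = -129.847 − 154.169 + 82.716 = -201.30 m.

ΔU = -201 m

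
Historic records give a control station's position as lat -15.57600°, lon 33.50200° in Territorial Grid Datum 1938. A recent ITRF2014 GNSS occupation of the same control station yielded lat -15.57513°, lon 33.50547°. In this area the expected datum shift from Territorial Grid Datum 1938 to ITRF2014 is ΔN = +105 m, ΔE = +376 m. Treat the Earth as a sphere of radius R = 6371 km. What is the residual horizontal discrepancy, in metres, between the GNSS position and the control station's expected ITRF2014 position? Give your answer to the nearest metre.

9 m

Observed coordinate differences: Δφ = +0.00087°, Δλ = +0.00347°.
Converting to metres (1° lat = 111195 m, cos φ = 0.963275): observed ΔN = 96.7 m, observed ΔE = 371.7 m.
Subtracting the expected shift leaves a residual of 96.7 − (105) = -8.3 m north and 371.7 − (376) = -4.3 m east.
Residual distance = √((-8.3)² + (-4.3)²) = 9.3 m.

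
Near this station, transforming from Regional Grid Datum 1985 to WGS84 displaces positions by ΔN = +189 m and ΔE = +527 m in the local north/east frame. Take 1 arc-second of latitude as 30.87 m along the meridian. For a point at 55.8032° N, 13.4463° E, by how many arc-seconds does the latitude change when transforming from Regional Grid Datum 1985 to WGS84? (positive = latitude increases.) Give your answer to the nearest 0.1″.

1″ of latitude = 30.87 m, so Δφ = 189.0 / 30.87 = 6.122″.

Δφ = 6.1″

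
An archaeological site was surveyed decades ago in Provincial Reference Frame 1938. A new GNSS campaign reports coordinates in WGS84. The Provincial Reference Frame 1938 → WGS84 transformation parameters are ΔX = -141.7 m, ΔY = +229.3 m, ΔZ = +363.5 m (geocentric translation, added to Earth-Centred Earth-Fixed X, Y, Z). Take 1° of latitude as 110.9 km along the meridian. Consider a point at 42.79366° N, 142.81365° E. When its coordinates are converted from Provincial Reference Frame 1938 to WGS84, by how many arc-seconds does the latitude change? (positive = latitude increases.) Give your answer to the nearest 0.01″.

sin φ = 0.679360, cos φ = 0.733805, sin λ = 0.604409, cos λ = -0.796674.
North component: ΔN = −sin φ cos λ·ΔX − sin φ sin λ·ΔY + cos φ·ΔZ = −(0.679360)(-0.796674)(-141.7) − (0.679360)(0.604409)(229.3) + (0.733805)(363.5) = 95.89 m.
1° of latitude spans 110900 m, so Δφ = 95.89 / 110900 × 3600 = 3.113″.

Δφ = 3.11″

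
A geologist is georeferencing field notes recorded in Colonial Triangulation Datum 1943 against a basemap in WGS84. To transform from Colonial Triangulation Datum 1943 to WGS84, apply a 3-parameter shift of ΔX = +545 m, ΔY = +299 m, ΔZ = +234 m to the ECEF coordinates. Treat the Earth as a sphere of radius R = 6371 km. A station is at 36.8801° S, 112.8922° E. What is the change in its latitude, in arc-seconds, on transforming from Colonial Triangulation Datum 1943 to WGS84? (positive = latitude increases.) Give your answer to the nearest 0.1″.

sin φ = -0.600142, cos φ = 0.799893, sin λ = 0.921238, cos λ = -0.388999.
North component: ΔN = −sin φ cos λ·ΔX − sin φ sin λ·ΔY + cos φ·ΔZ = −(-0.600142)(-0.388999)(545) − (-0.600142)(0.921238)(299) + (0.799893)(234) = 225.25 m.
1° of latitude spans πR/180 = 111195 m, so Δφ = 225.25 / 111195 × 3600 = 7.293″.

Δφ = 7.3″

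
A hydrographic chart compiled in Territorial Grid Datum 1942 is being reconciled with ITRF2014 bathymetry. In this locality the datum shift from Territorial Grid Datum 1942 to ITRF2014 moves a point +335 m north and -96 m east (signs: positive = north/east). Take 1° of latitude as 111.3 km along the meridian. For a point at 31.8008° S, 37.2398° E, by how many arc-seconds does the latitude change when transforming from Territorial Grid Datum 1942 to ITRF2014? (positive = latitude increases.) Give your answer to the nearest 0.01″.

1° of latitude = 111.3 km, so Δφ = 335.0 / 111300 = 0.0030099° = 10.836″.

Δφ = 10.84″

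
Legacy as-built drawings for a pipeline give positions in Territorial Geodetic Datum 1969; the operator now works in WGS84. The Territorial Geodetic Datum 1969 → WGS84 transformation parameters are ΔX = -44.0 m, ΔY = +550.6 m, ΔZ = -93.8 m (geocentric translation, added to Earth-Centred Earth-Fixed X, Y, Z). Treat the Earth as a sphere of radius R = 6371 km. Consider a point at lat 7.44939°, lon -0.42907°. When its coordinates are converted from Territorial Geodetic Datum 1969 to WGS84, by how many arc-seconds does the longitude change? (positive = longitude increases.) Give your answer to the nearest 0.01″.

Δλ = 17.97″

sin φ = 0.129650, cos φ = 0.991560, sin λ = -0.007489, cos λ = 0.999972.
East component: ΔE = −sin λ·ΔX + cos λ·ΔY = −(-0.007489)(-44.0) + (0.999972)(550.6) = 550.26 m.
1° of latitude spans πR/180 = 111195 m; at latitude φ, 1° of longitude spans that × cos φ = 110256.4 m, so Δλ = 550.26 / 110256.4 × 3600 = 17.966″.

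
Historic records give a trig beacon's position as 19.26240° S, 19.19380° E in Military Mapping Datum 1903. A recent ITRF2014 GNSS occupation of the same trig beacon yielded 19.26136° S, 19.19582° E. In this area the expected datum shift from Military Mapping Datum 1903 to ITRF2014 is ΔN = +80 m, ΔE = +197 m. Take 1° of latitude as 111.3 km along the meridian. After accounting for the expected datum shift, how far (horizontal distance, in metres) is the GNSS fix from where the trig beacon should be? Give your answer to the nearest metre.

Observed coordinate differences: Δφ = +0.00104°, Δλ = +0.00202°.
Converting to metres (1° lat = 111300 m, cos φ = 0.944018): observed ΔN = 115.8 m, observed ΔE = 212.2 m.
Subtracting the expected shift leaves a residual of 115.8 − (80) = 35.8 m north and 212.2 − (197) = 15.2 m east.
Residual distance = √(35.8² + 15.2²) = 38.9 m.

39 m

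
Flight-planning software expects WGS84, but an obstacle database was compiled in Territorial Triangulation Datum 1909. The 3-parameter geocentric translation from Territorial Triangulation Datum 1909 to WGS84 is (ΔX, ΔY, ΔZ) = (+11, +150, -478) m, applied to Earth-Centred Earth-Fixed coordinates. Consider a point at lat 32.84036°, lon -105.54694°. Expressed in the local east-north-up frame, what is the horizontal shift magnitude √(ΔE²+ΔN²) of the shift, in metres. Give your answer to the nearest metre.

At φ = 32.84036°, λ = -105.54694°: sin φ = 0.542300, cos φ = 0.840185, sin λ = -0.963411, cos λ = -0.268028.
ΔE = −sin λ·ΔX + cos λ·ΔY = −(-0.963411)·(11) + (-0.268028)·(150) = -29.61 m.
ΔN = −sin φ cos λ·ΔX − sin φ sin λ·ΔY + cos φ·ΔZ = −(0.542300)(-0.268028)(11) − (0.542300)(-0.963411)(150) + (0.840185)(-478) = -321.64 m.
Horizontal magnitude = √(ΔE² + ΔN²) = √((-29.61)² + (-321.64)²) = 323.00 m.

323 m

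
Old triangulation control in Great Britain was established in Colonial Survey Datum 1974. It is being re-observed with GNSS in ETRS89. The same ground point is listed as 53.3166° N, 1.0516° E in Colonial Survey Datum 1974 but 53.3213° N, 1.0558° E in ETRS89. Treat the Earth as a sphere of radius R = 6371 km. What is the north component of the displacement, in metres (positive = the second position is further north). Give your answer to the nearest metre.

Δφ = 53.3213° − 53.3166° = +0.0047°; Δλ = 1.0558° − 1.0516° = +0.0042°.
1° along a meridian = πR/180 = 111195 m.
ΔN = Δφ × 111195 = 522.6 m; ΔE = Δλ × 111195 × cos(53.3166°) = +0.0042 × 111195 × 0.597393 = 279.0 m.

ΔN = 523 m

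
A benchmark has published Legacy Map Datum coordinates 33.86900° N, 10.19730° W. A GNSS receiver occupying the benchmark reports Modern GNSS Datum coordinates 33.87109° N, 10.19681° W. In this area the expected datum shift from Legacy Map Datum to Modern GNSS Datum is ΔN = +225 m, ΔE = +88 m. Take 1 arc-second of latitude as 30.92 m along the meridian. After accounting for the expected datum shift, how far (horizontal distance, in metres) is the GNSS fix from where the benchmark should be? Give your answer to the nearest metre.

43 m

Observed coordinate differences: Δφ = +0.00209°, Δλ = +0.00049°.
Converting to metres (1° lat = 111312 m, cos φ = 0.830314): observed ΔN = 232.6 m, observed ΔE = 45.3 m.
Subtracting the expected shift leaves a residual of 232.6 − (225) = 7.6 m north and 45.3 − (88) = -42.7 m east.
Residual distance = √(7.6² + (-42.7)²) = 43.4 m.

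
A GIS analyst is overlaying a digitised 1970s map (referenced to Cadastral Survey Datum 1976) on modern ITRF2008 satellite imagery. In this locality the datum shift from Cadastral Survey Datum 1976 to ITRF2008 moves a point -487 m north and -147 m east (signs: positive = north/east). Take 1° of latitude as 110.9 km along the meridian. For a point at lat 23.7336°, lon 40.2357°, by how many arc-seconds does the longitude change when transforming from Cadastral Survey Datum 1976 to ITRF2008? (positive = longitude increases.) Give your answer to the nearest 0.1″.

Δλ = -5.2″

At latitude 23.7336°, cos φ = 0.915427.
1° of longitude at this latitude = 110.9 × cos φ = 101.52 km, so Δλ = -147.0 / 101520.8 = -0.0014480° = -5.213″.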